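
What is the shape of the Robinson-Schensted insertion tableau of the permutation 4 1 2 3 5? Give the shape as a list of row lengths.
Row-insert each entry into an empty tableau.

After inserting 4: P = [[4]].
After inserting 1: P = [[1], [4]].
After inserting 2: P = [[1, 2], [4]].
After inserting 3: P = [[1, 2, 3], [4]].
After inserting 5: P = [[1, 2, 3, 5], [4]].

The final insertion tableau P = [[1, 2, 3, 5], [4]] has shape [4, 1].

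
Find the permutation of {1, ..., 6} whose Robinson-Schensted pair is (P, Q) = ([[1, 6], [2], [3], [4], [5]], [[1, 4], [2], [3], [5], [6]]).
5 4 3 6 2 1

Reverse the RSK construction: for i from n down to 1, find the cell of Q containing i, remove the entry at that cell from P, and reverse-bump it up through P; the value ejected from row 1 is w(i).

Step i=6: Q has 6 at row 5, column 1; remove 5 from row 5 of P and reverse-bump: 5 enters row 4 and ejects 4; 4 enters row 3 and ejects 3; 3 enters row 2 and ejects 2; 2 enters row 1 and ejects 1. So w(6) = 1. P is now [[2, 6], [3], [4], [5]].
Step i=5: Q has 5 at row 4, column 1; remove 5 from row 4 of P and reverse-bump: 5 enters row 3 and ejects 4; 4 enters row 2 and ejects 3; 3 enters row 1 and ejects 2. So w(5) = 2. P is now [[3, 6], [4], [5]].
Step i=4: Q has 4 at row 1, column 2; remove that cell from P, ejecting 6. So w(4) = 6. P is now [[3], [4], [5]].
Step i=3: Q has 3 at row 3, column 1; remove 5 from row 3 of P and reverse-bump: 5 enters row 2 and ejects 4; 4 enters row 1 and ejects 3. So w(3) = 3. P is now [[4], [5]].
Step i=2: Q has 2 at row 2, column 1; remove 5 from row 2 of P and reverse-bump: 5 enters row 1 and ejects 4. So w(2) = 4. P is now [[5]].
Step i=1: Q has 1 at row 1, column 1; remove that cell from P, ejecting 5. So w(1) = 5. P is now [].

So w = 5 4 3 6 2 1.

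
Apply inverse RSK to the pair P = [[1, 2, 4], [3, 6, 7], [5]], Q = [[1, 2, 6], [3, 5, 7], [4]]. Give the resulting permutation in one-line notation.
5 6 3 1 2 7 4

Reverse RSK: for i = n, n-1, ..., 1, locate i in Q, remove the corresponding corner cell from P, and reverse-bump its entry up through P; the value ejected from row 1 is w(i).

So w = 5 6 3 1 2 7 4.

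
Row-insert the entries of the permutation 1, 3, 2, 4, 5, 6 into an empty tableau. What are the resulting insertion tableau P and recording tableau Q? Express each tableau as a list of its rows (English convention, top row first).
P = [[1, 2, 4, 5, 6], [3]], Q = [[1, 2, 4, 5, 6], [3]]

Insert each entry of the permutation into P by Schensted row insertion, recording in Q the position of each new cell.

Insert 1: appended to row 1. P = [[1]].
Insert 3: appended to row 1. P = [[1, 3]].
Insert 2: 2 bumps 3 from row 1; 3 starts row 2. P = [[1, 2], [3]].
Insert 4: appended to row 1. P = [[1, 2, 4], [3]].
Insert 5: appended to row 1. P = [[1, 2, 4, 5], [3]].
Insert 6: appended to row 1. P = [[1, 2, 4, 5, 6], [3]].

So P = [[1, 2, 4, 5, 6], [3]], Q = [[1, 2, 4, 5, 6], [3]].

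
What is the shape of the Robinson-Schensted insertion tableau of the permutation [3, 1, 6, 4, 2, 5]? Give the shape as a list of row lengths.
[3, 2, 1]

Row-insert each entry into an empty tableau.

After inserting 3: P = [[3]].
After inserting 1: P = [[1], [3]].
After inserting 6: P = [[1, 6], [3]].
After inserting 4: P = [[1, 4], [3, 6]].
After inserting 2: P = [[1, 2], [3, 4], [6]].
After inserting 5: P = [[1, 2, 5], [3, 4], [6]].

The final insertion tableau P = [[1, 2, 5], [3, 4], [6]] has shape [3, 2, 1].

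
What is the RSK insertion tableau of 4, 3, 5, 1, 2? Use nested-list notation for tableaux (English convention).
P = [[1, 2], [3, 5], [4]]

Insert 4: appended to row 1. P = [[4]].
Insert 3: 3 bumps 4 from row 1; 4 starts row 2. P = [[3], [4]].
Insert 5: appended to row 1. P = [[3, 5], [4]].
Insert 1: 1 bumps 3 from row 1; 3 bumps 4 from row 2; 4 starts row 3. P = [[1, 5], [3], [4]].
Insert 2: 2 bumps 5 from row 1; 5 appends to row 2. P = [[1, 2], [3, 5], [4]].

So P = [[1, 2], [3, 5], [4]].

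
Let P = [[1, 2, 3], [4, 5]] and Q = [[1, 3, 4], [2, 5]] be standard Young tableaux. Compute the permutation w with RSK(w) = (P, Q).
4 1 2 5 3

Reverse the RSK construction: for i from n down to 1, find the cell of Q containing i, remove the entry at that cell from P, and reverse-bump it up through P; the value ejected from row 1 is w(i).

Step i=5: Q has 5 at row 2, column 2; remove 5 from row 2 of P and reverse-bump: 5 enters row 1 and ejects 3. So w(5) = 3. P is now [[1, 2, 5], [4]].
Step i=4: Q has 4 at row 1, column 3; remove that cell from P, ejecting 5. So w(4) = 5. P is now [[1, 2], [4]].
Step i=3: Q has 3 at row 1, column 2; remove that cell from P, ejecting 2. So w(3) = 2. P is now [[1], [4]].
Step i=2: Q has 2 at row 2, column 1; remove 4 from row 2 of P and reverse-bump: 4 enters row 1 and ejects 1. So w(2) = 1. P is now [[4]].
Step i=1: Q has 1 at row 1, column 1; remove that cell from P, ejecting 4. So w(1) = 4. P is now [].

So w = 4 1 2 5 3.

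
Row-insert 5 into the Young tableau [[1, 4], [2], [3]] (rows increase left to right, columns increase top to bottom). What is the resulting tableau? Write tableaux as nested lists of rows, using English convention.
5 is larger than every entry of row 1, so it is appended to row 1. The new tableau is [[1, 4, 5], [2], [3]].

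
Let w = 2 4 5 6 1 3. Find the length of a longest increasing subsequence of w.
4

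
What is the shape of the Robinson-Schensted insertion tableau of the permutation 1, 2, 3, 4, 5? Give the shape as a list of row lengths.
[5]

Row-insert each entry into an empty tableau.

After inserting 1: P = [[1]].
After inserting 2: P = [[1, 2]].
After inserting 3: P = [[1, 2, 3]].
After inserting 4: P = [[1, 2, 3, 4]].
After inserting 5: P = [[1, 2, 3, 4, 5]].

The final insertion tableau P = [[1, 2, 3, 4, 5]] has shape [5].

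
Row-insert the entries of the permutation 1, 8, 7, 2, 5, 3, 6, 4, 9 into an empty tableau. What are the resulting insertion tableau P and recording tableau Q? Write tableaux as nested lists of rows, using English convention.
Insert each entry of the permutation into P by Schensted row insertion, recording in Q the position of each new cell.

Insert 1: appended to row 1. P = [[1]].
Insert 8: appended to row 1. P = [[1, 8]].
Insert 7: 7 bumps 8 from row 1; 8 starts row 2. P = [[1, 7], [8]].
Insert 2: 2 bumps 7 from row 1; 7 bumps 8 from row 2; 8 starts row 3. P = [[1, 2], [7], [8]].
Insert 5: appended to row 1. P = [[1, 2, 5], [7], [8]].
Insert 3: 3 bumps 5 from row 1; 5 bumps 7 from row 2; 7 bumps 8 from row 3; 8 starts row 4. P = [[1, 2, 3], [5], [7], [8]].
Insert 6: appended to row 1. P = [[1, 2, 3, 6], [5], [7], [8]].
Insert 4: 4 bumps 6 from row 1; 6 appends to row 2. P = [[1, 2, 3, 4], [5, 6], [7], [8]].
Insert 9: appended to row 1. P = [[1, 2, 3, 4, 9], [5, 6], [7], [8]].

So P = [[1, 2, 3, 4, 9], [5, 6], [7], [8]], Q = [[1, 2, 5, 7, 9], [3, 8], [4], [6]].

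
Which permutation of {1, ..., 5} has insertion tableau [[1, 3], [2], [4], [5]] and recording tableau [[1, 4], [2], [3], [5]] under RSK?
Reverse RSK: for i = n, n-1, ..., 1, locate i in Q, remove the corresponding corner cell from P, and reverse-bump its entry up through P; the value ejected from row 1 is w(i).

So w = 5 4 2 3 1.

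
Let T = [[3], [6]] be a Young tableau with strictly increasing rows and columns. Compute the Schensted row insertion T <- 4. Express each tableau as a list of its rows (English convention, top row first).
[[3, 4], [6]]

4 is larger than every entry of row 1, so it is appended to row 1. The new tableau is [[3, 4], [6]].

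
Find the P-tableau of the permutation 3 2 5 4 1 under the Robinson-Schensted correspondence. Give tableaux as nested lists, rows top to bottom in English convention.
After inserting 3: P = [[3]].
After inserting 2: P = [[2], [3]].
After inserting 5: P = [[2, 5], [3]].
After inserting 4: P = [[2, 4], [3, 5]].
After inserting 1: P = [[1, 4], [2, 5], [3]].

So P = [[1, 4], [2, 5], [3]].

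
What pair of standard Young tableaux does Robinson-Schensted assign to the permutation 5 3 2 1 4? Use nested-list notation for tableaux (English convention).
P = [[1, 4], [2], [3], [5]], Q = [[1, 5], [2], [3], [4]]

Insert each entry of the permutation into P by Schensted row insertion, recording in Q the position of each new cell.

Insert 5: appended to row 1. P = [[5]].
Insert 3: 3 bumps 5 from row 1; 5 starts row 2. P = [[3], [5]].
Insert 2: 2 bumps 3 from row 1; 3 bumps 5 from row 2; 5 starts row 3. P = [[2], [3], [5]].
Insert 1: 1 bumps 2 from row 1; 2 bumps 3 from row 2; 3 bumps 5 from row 3; 5 starts row 4. P = [[1], [2], [3], [5]].
Insert 4: appended to row 1. P = [[1, 4], [2], [3], [5]].

So P = [[1, 4], [2], [3], [5]], Q = [[1, 5], [2], [3], [4]].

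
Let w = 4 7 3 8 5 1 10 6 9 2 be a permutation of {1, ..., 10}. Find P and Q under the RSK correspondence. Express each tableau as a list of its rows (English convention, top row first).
P = [[1, 2, 6, 9], [3, 5, 8, 10], [4, 7]], Q = [[1, 2, 4, 7], [3, 5, 8, 9], [6, 10]]

Insert each entry of the permutation into P by Schensted row insertion, recording in Q the position of each new cell.

Insert 4: appended to row 1. P = [[4]].
Insert 7: appended to row 1. P = [[4, 7]].
Insert 3: 3 bumps 4 from row 1; 4 starts row 2. P = [[3, 7], [4]].
Insert 8: appended to row 1. P = [[3, 7, 8], [4]].
Insert 5: 5 bumps 7 from row 1; 7 appends to row 2. P = [[3, 5, 8], [4, 7]].
Insert 1: 1 bumps 3 from row 1; 3 bumps 4 from row 2; 4 starts row 3. P = [[1, 5, 8], [3, 7], [4]].
Insert 10: appended to row 1. P = [[1, 5, 8, 10], [3, 7], [4]].
Insert 6: 6 bumps 8 from row 1; 8 appends to row 2. P = [[1, 5, 6, 10], [3, 7, 8], [4]].
Insert 9: 9 bumps 10 from row 1; 10 appends to row 2. P = [[1, 5, 6, 9], [3, 7, 8, 10], [4]].
Insert 2: 2 bumps 5 from row 1; 5 bumps 7 from row 2; 7 appends to row 3. P = [[1, 2, 6, 9], [3, 5, 8, 10], [4, 7]].

So P = [[1, 2, 6, 9], [3, 5, 8, 10], [4, 7]], Q = [[1, 2, 4, 7], [3, 5, 8, 9], [6, 10]].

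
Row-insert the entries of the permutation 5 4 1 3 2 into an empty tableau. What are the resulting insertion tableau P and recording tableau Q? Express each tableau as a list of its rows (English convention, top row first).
P = [[1, 2], [3], [4], [5]], Q = [[1, 4], [2], [3], [5]]

Insert each entry of the permutation into P by Schensted row insertion, recording in Q the position of each new cell.

Insert 5: appended to row 1. P = [[5]].
Insert 4: 4 bumps 5 from row 1; 5 starts row 2. P = [[4], [5]].
Insert 1: 1 bumps 4 from row 1; 4 bumps 5 from row 2; 5 starts row 3. P = [[1], [4], [5]].
Insert 3: appended to row 1. P = [[1, 3], [4], [5]].
Insert 2: 2 bumps 3 from row 1; 3 bumps 4 from row 2; 4 bumps 5 from row 3; 5 starts row 4. P = [[1, 2], [3], [4], [5]].

So P = [[1, 2], [3], [4], [5]], Q = [[1, 4], [2], [3], [5]].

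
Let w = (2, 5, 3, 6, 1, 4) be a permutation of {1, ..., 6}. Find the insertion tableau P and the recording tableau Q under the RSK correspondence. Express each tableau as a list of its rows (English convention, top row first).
P = [[1, 3, 4], [2, 6], [5]], Q = [[1, 2, 4], [3, 6], [5]]

Insert each entry of the permutation into P by Schensted row insertion, recording in Q the position of each new cell.

After inserting 2: P = [[2]].
After inserting 5: P = [[2, 5]].
After inserting 3: P = [[2, 3], [5]].
After inserting 6: P = [[2, 3, 6], [5]].
After inserting 1: P = [[1, 3, 6], [2], [5]].
After inserting 4: P = [[1, 3, 4], [2, 6], [5]].

So P = [[1, 3, 4], [2, 6], [5]], Q = [[1, 2, 4], [3, 6], [5]].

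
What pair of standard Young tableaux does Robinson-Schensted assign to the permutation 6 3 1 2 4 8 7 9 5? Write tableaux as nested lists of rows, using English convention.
P = [[1, 2, 4, 5, 9], [3, 7], [6, 8]], Q = [[1, 4, 5, 6, 8], [2, 7], [3, 9]]

Insert each entry of the permutation into P by Schensted row insertion, recording in Q the position of each new cell.

Insert 6: appended to row 1. P = [[6]], Q = [[1]].
Insert 3: 3 bumps 6 from row 1; 6 starts row 2. P = [[3], [6]], Q = [[1], [2]].
Insert 1: 1 bumps 3 from row 1; 3 bumps 6 from row 2; 6 starts row 3. P = [[1], [3], [6]], Q = [[1], [2], [3]].
Insert 2: appended to row 1. P = [[1, 2], [3], [6]], Q = [[1, 4], [2], [3]].
Insert 4: appended to row 1. P = [[1, 2, 4], [3], [6]], Q = [[1, 4, 5], [2], [3]].
Insert 8: appended to row 1. P = [[1, 2, 4, 8], [3], [6]], Q = [[1, 4, 5, 6], [2], [3]].
Insert 7: 7 bumps 8 from row 1; 8 appends to row 2. P = [[1, 2, 4, 7], [3, 8], [6]], Q = [[1, 4, 5, 6], [2, 7], [3]].
Insert 9: appended to row 1. P = [[1, 2, 4, 7, 9], [3, 8], [6]], Q = [[1, 4, 5, 6, 8], [2, 7], [3]].
Insert 5: 5 bumps 7 from row 1; 7 bumps 8 from row 2; 8 appends to row 3. P = [[1, 2, 4, 5, 9], [3, 7], [6, 8]], Q = [[1, 4, 5, 6, 8], [2, 7], [3, 9]].

So P = [[1, 2, 4, 5, 9], [3, 7], [6, 8]], Q = [[1, 4, 5, 6, 8], [2, 7], [3, 9]].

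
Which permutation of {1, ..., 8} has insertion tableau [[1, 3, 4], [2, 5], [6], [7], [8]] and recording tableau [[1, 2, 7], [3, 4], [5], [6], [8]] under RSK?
2 8 1 7 6 3 5 4

Reverse the RSK construction: for i from n down to 1, find the cell of Q containing i, remove the entry at that cell from P, and reverse-bump it up through P; the value ejected from row 1 is w(i).

Step i=8: Q has 8 at row 5, column 1; remove 8 from row 5 of P and reverse-bump: 8 enters row 4 and ejects 7; 7 enters row 3 and ejects 6; 6 enters row 2 and ejects 5; 5 enters row 1 and ejects 4. So w(8) = 4. P is now [[1, 3, 5], [2, 6], [7], [8]].
Step i=7: Q has 7 at row 1, column 3; remove that cell from P, ejecting 5. So w(7) = 5. P is now [[1, 3], [2, 6], [7], [8]].
Step i=6: Q has 6 at row 4, column 1; remove 8 from row 4 of P and reverse-bump: 8 enters row 3 and ejects 7; 7 enters row 2 and ejects 6; 6 enters row 1 and ejects 3. So w(6) = 3. P is now [[1, 6], [2, 7], [8]].
Step i=5: Q has 5 at row 3, column 1; remove 8 from row 3 of P and reverse-bump: 8 enters row 2 and ejects 7; 7 enters row 1 and ejects 6. So w(5) = 6. P is now [[1, 7], [2, 8]].
Step i=4: Q has 4 at row 2, column 2; remove 8 from row 2 of P and reverse-bump: 8 enters row 1 and ejects 7. So w(4) = 7. P is now [[1, 8], [2]].
Step i=3: Q has 3 at row 2, column 1; remove 2 from row 2 of P and reverse-bump: 2 enters row 1 and ejects 1. So w(3) = 1. P is now [[2, 8]].
Step i=2: Q has 2 at row 1, column 2; remove that cell from P, ejecting 8. So w(2) = 8. P is now [[2]].
Step i=1: Q has 1 at row 1, column 1; remove that cell from P, ejecting 2. So w(1) = 2. P is now [].

So w = 2 8 1 7 6 3 5 4.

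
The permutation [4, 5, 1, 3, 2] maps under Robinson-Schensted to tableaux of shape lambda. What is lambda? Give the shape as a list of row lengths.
Row-insert each entry into an empty tableau.

After inserting 4: P = [[4]].
After inserting 5: P = [[4, 5]].
After inserting 1: P = [[1, 5], [4]].
After inserting 3: P = [[1, 3], [4, 5]].
After inserting 2: P = [[1, 2], [3, 5], [4]].

The final insertion tableau P = [[1, 2], [3, 5], [4]] has shape [2, 2, 1].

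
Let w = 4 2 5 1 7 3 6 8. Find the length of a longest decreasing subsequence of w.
3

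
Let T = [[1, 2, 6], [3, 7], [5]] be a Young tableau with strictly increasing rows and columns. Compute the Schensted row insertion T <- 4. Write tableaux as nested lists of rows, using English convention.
In row 1, 4 replaces 6 (the leftmost entry greater than 4); 6 is bumped to row 2. In row 2, 6 replaces 7 (the leftmost entry greater than 6); 7 is bumped to row 3. 7 is appended to row 3. The new tableau is [[1, 2, 4], [3, 6], [5, 7]].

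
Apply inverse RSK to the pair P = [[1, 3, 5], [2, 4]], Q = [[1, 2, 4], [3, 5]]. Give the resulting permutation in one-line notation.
2 4 1 5 3

Reverse RSK: for i = n, n-1, ..., 1, locate i in Q, remove the corresponding corner cell from P, and reverse-bump its entry up through P; the value ejected from row 1 is w(i).

So w = 2 4 1 5 3.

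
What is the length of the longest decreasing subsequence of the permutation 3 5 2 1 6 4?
3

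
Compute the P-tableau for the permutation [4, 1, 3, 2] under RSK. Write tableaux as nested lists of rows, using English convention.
P = [[1, 2], [3], [4]]

Insert 4: appended to row 1. P = [[4]].
Insert 1: 1 bumps 4 from row 1; 4 starts row 2. P = [[1], [4]].
Insert 3: appended to row 1. P = [[1, 3], [4]].
Insert 2: 2 bumps 3 from row 1; 3 bumps 4 from row 2; 4 starts row 3. P = [[1, 2], [3], [4]].

So P = [[1, 2], [3], [4]].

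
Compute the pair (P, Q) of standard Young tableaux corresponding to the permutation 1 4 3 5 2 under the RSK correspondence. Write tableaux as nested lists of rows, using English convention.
Insert each entry of the permutation into P by Schensted row insertion, recording in Q the position of each new cell.

Insert 1: appended to row 1. P = [[1]], Q = [[1]].
Insert 4: appended to row 1. P = [[1, 4]], Q = [[1, 2]].
Insert 3: 3 bumps 4 from row 1; 4 starts row 2. P = [[1, 3], [4]], Q = [[1, 2], [3]].
Insert 5: appended to row 1. P = [[1, 3, 5], [4]], Q = [[1, 2, 4], [3]].
Insert 2: 2 bumps 3 from row 1; 3 bumps 4 from row 2; 4 starts row 3. P = [[1, 2, 5], [3], [4]], Q = [[1, 2, 4], [3], [5]].

So P = [[1, 2, 5], [3], [4]], Q = [[1, 2, 4], [3], [5]].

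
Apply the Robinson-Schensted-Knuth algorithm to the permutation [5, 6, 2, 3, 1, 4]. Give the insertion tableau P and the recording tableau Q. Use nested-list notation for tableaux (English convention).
Insert each entry of the permutation into P by Schensted row insertion, recording in Q the position of each new cell.

Insert 5: appended to row 1. P = [[5]].
Insert 6: appended to row 1. P = [[5, 6]].
Insert 2: 2 bumps 5 from row 1; 5 starts row 2. P = [[2, 6], [5]].
Insert 3: 3 bumps 6 from row 1; 6 appends to row 2. P = [[2, 3], [5, 6]].
Insert 1: 1 bumps 2 from row 1; 2 bumps 5 from row 2; 5 starts row 3. P = [[1, 3], [2, 6], [5]].
Insert 4: appended to row 1. P = [[1, 3, 4], [2, 6], [5]].

So P = [[1, 3, 4], [2, 6], [5]], Q = [[1, 2, 6], [3, 4], [5]].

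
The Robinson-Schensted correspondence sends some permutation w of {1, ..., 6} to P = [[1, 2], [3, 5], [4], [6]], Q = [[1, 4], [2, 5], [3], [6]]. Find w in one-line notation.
Reverse the RSK construction: for i from n down to 1, find the cell of Q containing i, remove the entry at that cell from P, and reverse-bump it up through P; the value ejected from row 1 is w(i).

Step i=6: Q has 6 at row 4, column 1; remove 6 from row 4 of P and reverse-bump: 6 enters row 3 and ejects 4; 4 enters row 2 and ejects 3; 3 enters row 1 and ejects 2. So w(6) = 2. P is now [[1, 3], [4, 5], [6]].
Step i=5: Q has 5 at row 2, column 2; remove 5 from row 2 of P and reverse-bump: 5 enters row 1 and ejects 3. So w(5) = 3. P is now [[1, 5], [4], [6]].
Step i=4: Q has 4 at row 1, column 2; remove that cell from P, ejecting 5. So w(4) = 5. P is now [[1], [4], [6]].
Step i=3: Q has 3 at row 3, column 1; remove 6 from row 3 of P and reverse-bump: 6 enters row 2 and ejects 4; 4 enters row 1 and ejects 1. So w(3) = 1. P is now [[4], [6]].
Step i=2: Q has 2 at row 2, column 1; remove 6 from row 2 of P and reverse-bump: 6 enters row 1 and ejects 4. So w(2) = 4. P is now [[6]].
Step i=1: Q has 1 at row 1, column 1; remove that cell from P, ejecting 6. So w(1) = 6. P is now [].

So w = 6 4 1 5 3 2.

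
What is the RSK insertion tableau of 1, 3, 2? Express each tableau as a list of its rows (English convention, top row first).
P = [[1, 2], [3]]

Insert 1: appended to row 1. P = [[1]].
Insert 3: appended to row 1. P = [[1, 3]].
Insert 2: 2 bumps 3 from row 1; 3 starts row 2. P = [[1, 2], [3]].

So P = [[1, 2], [3]].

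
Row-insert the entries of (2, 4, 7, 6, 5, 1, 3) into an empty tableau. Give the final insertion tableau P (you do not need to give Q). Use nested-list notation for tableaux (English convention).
P = [[1, 3, 5], [2, 4], [6], [7]]

Insert 2: appended to row 1. P = [[2]].
Insert 4: appended to row 1. P = [[2, 4]].
Insert 7: appended to row 1. P = [[2, 4, 7]].
Insert 6: 6 bumps 7 from row 1; 7 starts row 2. P = [[2, 4, 6], [7]].
Insert 5: 5 bumps 6 from row 1; 6 bumps 7 from row 2; 7 starts row 3. P = [[2, 4, 5], [6], [7]].
Insert 1: 1 bumps 2 from row 1; 2 bumps 6 from row 2; 6 bumps 7 from row 3; 7 starts row 4. P = [[1, 4, 5], [2], [6], [7]].
Insert 3: 3 bumps 4 from row 1; 4 appends to row 2. P = [[1, 3, 5], [2, 4], [6], [7]].

So P = [[1, 3, 5], [2, 4], [6], [7]].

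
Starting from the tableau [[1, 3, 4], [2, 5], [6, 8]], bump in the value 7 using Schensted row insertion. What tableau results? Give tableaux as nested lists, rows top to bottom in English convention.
[[1, 3, 4, 7], [2, 5], [6, 8]]

7 is larger than every entry of row 1, so it is appended to row 1. The new tableau is [[1, 3, 4, 7], [2, 5], [6, 8]].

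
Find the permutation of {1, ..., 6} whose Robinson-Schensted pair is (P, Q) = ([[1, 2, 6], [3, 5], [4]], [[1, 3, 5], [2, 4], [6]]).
Reverse the RSK construction: for i from n down to 1, find the cell of Q containing i, remove the entry at that cell from P, and reverse-bump it up through P; the value ejected from row 1 is w(i).

Step i=6: Q has 6 at row 3, column 1; remove 4 from row 3 of P and reverse-bump: 4 enters row 2 and ejects 3; 3 enters row 1 and ejects 2. So w(6) = 2. P is now [[1, 3, 6], [4, 5]].
Step i=5: Q has 5 at row 1, column 3; remove that cell from P, ejecting 6. So w(5) = 6. P is now [[1, 3], [4, 5]].
Step i=4: Q has 4 at row 2, column 2; remove 5 from row 2 of P and reverse-bump: 5 enters row 1 and ejects 3. So w(4) = 3. P is now [[1, 5], [4]].
Step i=3: Q has 3 at row 1, column 2; remove that cell from P, ejecting 5. So w(3) = 5. P is now [[1], [4]].
Step i=2: Q has 2 at row 2, column 1; remove 4 from row 2 of P and reverse-bump: 4 enters row 1 and ejects 1. So w(2) = 1. P is now [[4]].
Step i=1: Q has 1 at row 1, column 1; remove that cell from P, ejecting 4. So w(1) = 4. P is now [].

So w = 4 1 5 3 6 2.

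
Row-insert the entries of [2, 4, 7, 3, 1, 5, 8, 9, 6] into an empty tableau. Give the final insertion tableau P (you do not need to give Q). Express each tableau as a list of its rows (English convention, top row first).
P = [[1, 3, 5, 6, 9], [2, 7, 8], [4]]

Insert 2: appended to row 1. P = [[2]].
Insert 4: appended to row 1. P = [[2, 4]].
Insert 7: appended to row 1. P = [[2, 4, 7]].
Insert 3: 3 bumps 4 from row 1; 4 starts row 2. P = [[2, 3, 7], [4]].
Insert 1: 1 bumps 2 from row 1; 2 bumps 4 from row 2; 4 starts row 3. P = [[1, 3, 7], [2], [4]].
Insert 5: 5 bumps 7 from row 1; 7 appends to row 2. P = [[1, 3, 5], [2, 7], [4]].
Insert 8: appended to row 1. P = [[1, 3, 5, 8], [2, 7], [4]].
Insert 9: appended to row 1. P = [[1, 3, 5, 8, 9], [2, 7], [4]].
Insert 6: 6 bumps 8 from row 1; 8 appends to row 2. P = [[1, 3, 5, 6, 9], [2, 7, 8], [4]].

So P = [[1, 3, 5, 6, 9], [2, 7, 8], [4]].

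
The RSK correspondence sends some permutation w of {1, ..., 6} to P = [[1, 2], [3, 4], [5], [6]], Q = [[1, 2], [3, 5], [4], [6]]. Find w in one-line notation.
Reverse the RSK construction: for i from n down to 1, find the cell of Q containing i, remove the entry at that cell from P, and reverse-bump it up through P; the value ejected from row 1 is w(i).

Step i=6: Q has 6 at row 4, column 1; remove 6 from row 4 of P and reverse-bump: 6 enters row 3 and ejects 5; 5 enters row 2 and ejects 4; 4 enters row 1 and ejects 2. So w(6) = 2. P is now [[1, 4], [3, 5], [6]].
Step i=5: Q has 5 at row 2, column 2; remove 5 from row 2 of P and reverse-bump: 5 enters row 1 and ejects 4. So w(5) = 4. P is now [[1, 5], [3], [6]].
Step i=4: Q has 4 at row 3, column 1; remove 6 from row 3 of P and reverse-bump: 6 enters row 2 and ejects 3; 3 enters row 1 and ejects 1. So w(4) = 1. P is now [[3, 5], [6]].
Step i=3: Q has 3 at row 2, column 1; remove 6 from row 2 of P and reverse-bump: 6 enters row 1 and ejects 5. So w(3) = 5. P is now [[3, 6]].
Step i=2: Q has 2 at row 1, column 2; remove that cell from P, ejecting 6. So w(2) = 6. P is now [[3]].
Step i=1: Q has 1 at row 1, column 1; remove that cell from P, ejecting 3. So w(1) = 3. P is now [].

So w = 3 6 5 1 4 2.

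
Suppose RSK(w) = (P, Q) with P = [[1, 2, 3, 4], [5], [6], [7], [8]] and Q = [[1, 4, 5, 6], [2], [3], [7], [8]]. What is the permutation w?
8 7 1 2 3 6 5 4

Reverse RSK: for i = n, n-1, ..., 1, locate i in Q, remove the corresponding corner cell from P, and reverse-bump its entry up through P; the value ejected from row 1 is w(i).

So w = 8 7 1 2 3 6 5 4.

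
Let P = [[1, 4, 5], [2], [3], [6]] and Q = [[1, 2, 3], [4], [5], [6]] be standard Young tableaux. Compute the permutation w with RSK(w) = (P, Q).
Reverse the RSK construction: for i from n down to 1, find the cell of Q containing i, remove the entry at that cell from P, and reverse-bump it up through P; the value ejected from row 1 is w(i).

Step i=6: Q has 6 at row 4, column 1; remove 6 from row 4 of P and reverse-bump: 6 enters row 3 and ejects 3; 3 enters row 2 and ejects 2; 2 enters row 1 and ejects 1. So w(6) = 1. P is now [[2, 4, 5], [3], [6]].
Step i=5: Q has 5 at row 3, column 1; remove 6 from row 3 of P and reverse-bump: 6 enters row 2 and ejects 3; 3 enters row 1 and ejects 2. So w(5) = 2. P is now [[3, 4, 5], [6]].
Step i=4: Q has 4 at row 2, column 1; remove 6 from row 2 of P and reverse-bump: 6 enters row 1 and ejects 5. So w(4) = 5. P is now [[3, 4, 6]].
Step i=3: Q has 3 at row 1, column 3; remove that cell from P, ejecting 6. So w(3) = 6. P is now [[3, 4]].
Step i=2: Q has 2 at row 1, column 2; remove that cell from P, ejecting 4. So w(2) = 4. P is now [[3]].
Step i=1: Q has 1 at row 1, column 1; remove that cell from P, ejecting 3. So w(1) = 3. P is now [].

So w = 3 4 6 5 2 1.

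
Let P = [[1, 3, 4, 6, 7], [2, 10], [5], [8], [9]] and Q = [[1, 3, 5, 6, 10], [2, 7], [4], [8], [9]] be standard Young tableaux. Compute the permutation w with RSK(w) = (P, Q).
9 2 8 3 5 10 6 4 1 7

Reverse the RSK construction: for i from n down to 1, find the cell of Q containing i, remove the entry at that cell from P, and reverse-bump it up through P; the value ejected from row 1 is w(i).

Step i=10: Q has 10 at row 1, column 5; remove that cell from P, ejecting 7. So w(10) = 7. P is now [[1, 3, 4, 6], [2, 10], [5], [8], [9]].
Step i=9: Q has 9 at row 5, column 1; remove 9 from row 5 of P and reverse-bump: 9 enters row 4 and ejects 8; 8 enters row 3 and ejects 5; 5 enters row 2 and ejects 2; 2 enters row 1 and ejects 1. So w(9) = 1. P is now [[2, 3, 4, 6], [5, 10], [8], [9]].
Step i=8: Q has 8 at row 4, column 1; remove 9 from row 4 of P and reverse-bump: 9 enters row 3 and ejects 8; 8 enters row 2 and ejects 5; 5 enters row 1 and ejects 4. So w(8) = 4. P is now [[2, 3, 5, 6], [8, 10], [9]].
Step i=7: Q has 7 at row 2, column 2; remove 10 from row 2 of P and reverse-bump: 10 enters row 1 and ejects 6. So w(7) = 6. P is now [[2, 3, 5, 10], [8], [9]].
Step i=6: Q has 6 at row 1, column 4; remove that cell from P, ejecting 10. So w(6) = 10. P is now [[2, 3, 5], [8], [9]].
Step i=5: Q has 5 at row 1, column 3; remove that cell from P, ejecting 5. So w(5) = 5. P is now [[2, 3], [8], [9]].
Step i=4: Q has 4 at row 3, column 1; remove 9 from row 3 of P and reverse-bump: 9 enters row 2 and ejects 8; 8 enters row 1 and ejects 3. So w(4) = 3. P is now [[2, 8], [9]].
Step i=3: Q has 3 at row 1, column 2; remove that cell from P, ejecting 8. So w(3) = 8. P is now [[2], [9]].
Step i=2: Q has 2 at row 2, column 1; remove 9 from row 2 of P and reverse-bump: 9 enters row 1 and ejects 2. So w(2) = 2. P is now [[9]].
Step i=1: Q has 1 at row 1, column 1; remove that cell from P, ejecting 9. So w(1) = 9. P is now [].

So w = 9 2 8 3 5 10 6 4 1 7.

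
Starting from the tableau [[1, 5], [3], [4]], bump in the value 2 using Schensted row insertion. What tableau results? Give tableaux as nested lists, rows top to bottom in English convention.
In row 1, 2 replaces 5 (the leftmost entry greater than 2); 5 is bumped to row 2. 5 is appended to row 2. The new tableau is [[1, 2], [3, 5], [4]].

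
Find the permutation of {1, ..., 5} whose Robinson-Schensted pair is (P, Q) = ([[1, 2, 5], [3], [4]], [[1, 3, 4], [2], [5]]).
4 1 3 5 2

Reverse the RSK construction: for i from n down to 1, find the cell of Q containing i, remove the entry at that cell from P, and reverse-bump it up through P; the value ejected from row 1 is w(i).

Step i=5: Q has 5 at row 3, column 1; remove 4 from row 3 of P and reverse-bump: 4 enters row 2 and ejects 3; 3 enters row 1 and ejects 2. So w(5) = 2. P is now [[1, 3, 5], [4]].
Step i=4: Q has 4 at row 1, column 3; remove that cell from P, ejecting 5. So w(4) = 5. P is now [[1, 3], [4]].
Step i=3: Q has 3 at row 1, column 2; remove that cell from P, ejecting 3. So w(3) = 3. P is now [[1], [4]].
Step i=2: Q has 2 at row 2, column 1; remove 4 from row 2 of P and reverse-bump: 4 enters row 1 and ejects 1. So w(2) = 1. P is now [[4]].
Step i=1: Q has 1 at row 1, column 1; remove that cell from P, ejecting 4. So w(1) = 4. P is now [].

So w = 4 1 3 5 2.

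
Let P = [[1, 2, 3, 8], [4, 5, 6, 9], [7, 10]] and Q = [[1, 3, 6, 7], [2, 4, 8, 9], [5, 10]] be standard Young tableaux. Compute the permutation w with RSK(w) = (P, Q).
4 1 7 5 2 6 10 3 9 8

Reverse the RSK construction: for i from n down to 1, find the cell of Q containing i, remove the entry at that cell from P, and reverse-bump it up through P; the value ejected from row 1 is w(i).

Step i=10: Q has 10 at row 3, column 2; remove 10 from row 3 of P and reverse-bump: 10 enters row 2 and ejects 9; 9 enters row 1 and ejects 8. So w(10) = 8. P is now [[1, 2, 3, 9], [4, 5, 6, 10], [7]].
Step i=9: Q has 9 at row 2, column 4; remove 10 from row 2 of P and reverse-bump: 10 enters row 1 and ejects 9. So w(9) = 9. P is now [[1, 2, 3, 10], [4, 5, 6], [7]].
Step i=8: Q has 8 at row 2, column 3; remove 6 from row 2 of P and reverse-bump: 6 enters row 1 and ejects 3. So w(8) = 3. P is now [[1, 2, 6, 10], [4, 5], [7]].
Step i=7: Q has 7 at row 1, column 4; remove that cell from P, ejecting 10. So w(7) = 10. P is now [[1, 2, 6], [4, 5], [7]].
Step i=6: Q has 6 at row 1, column 3; remove that cell from P, ejecting 6. So w(6) = 6. P is now [[1, 2], [4, 5], [7]].
Step i=5: Q has 5 at row 3, column 1; remove 7 from row 3 of P and reverse-bump: 7 enters row 2 and ejects 5; 5 enters row 1 and ejects 2. So w(5) = 2. P is now [[1, 5], [4, 7]].
Step i=4: Q has 4 at row 2, column 2; remove 7 from row 2 of P and reverse-bump: 7 enters row 1 and ejects 5. So w(4) = 5. P is now [[1, 7], [4]].
Step i=3: Q has 3 at row 1, column 2; remove that cell from P, ejecting 7. So w(3) = 7. P is now [[1], [4]].
Step i=2: Q has 2 at row 2, column 1; remove 4 from row 2 of P and reverse-bump: 4 enters row 1 and ejects 1. So w(2) = 1. P is now [[4]].
Step i=1: Q has 1 at row 1, column 1; remove that cell from P, ejecting 4. So w(1) = 4. P is now [].

So w = 4 1 7 5 2 6 10 3 9 8.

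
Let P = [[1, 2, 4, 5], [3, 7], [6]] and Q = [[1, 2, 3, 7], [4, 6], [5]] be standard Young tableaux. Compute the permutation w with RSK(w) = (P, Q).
Reverse the RSK construction: for i from n down to 1, find the cell of Q containing i, remove the entry at that cell from P, and reverse-bump it up through P; the value ejected from row 1 is w(i).

Step i=7: Q has 7 at row 1, column 4; remove that cell from P, ejecting 5. So w(7) = 5. P is now [[1, 2, 4], [3, 7], [6]].
Step i=6: Q has 6 at row 2, column 2; remove 7 from row 2 of P and reverse-bump: 7 enters row 1 and ejects 4. So w(6) = 4. P is now [[1, 2, 7], [3], [6]].
Step i=5: Q has 5 at row 3, column 1; remove 6 from row 3 of P and reverse-bump: 6 enters row 2 and ejects 3; 3 enters row 1 and ejects 2. So w(5) = 2. P is now [[1, 3, 7], [6]].
Step i=4: Q has 4 at row 2, column 1; remove 6 from row 2 of P and reverse-bump: 6 enters row 1 and ejects 3. So w(4) = 3. P is now [[1, 6, 7]].
Step i=3: Q has 3 at row 1, column 3; remove that cell from P, ejecting 7. So w(3) = 7. P is now [[1, 6]].
Step i=2: Q has 2 at row 1, column 2; remove that cell from P, ejecting 6. So w(2) = 6. P is now [[1]].
Step i=1: Q has 1 at row 1, column 1; remove that cell from P, ejecting 1. So w(1) = 1. P is now [].

So w = 1 6 7 3 2 4 5.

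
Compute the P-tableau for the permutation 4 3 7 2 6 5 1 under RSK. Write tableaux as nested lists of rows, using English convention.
P = [[1, 5], [2, 6], [3, 7], [4]]

Insert 4: appended to row 1. P = [[4]].
Insert 3: 3 bumps 4 from row 1; 4 starts row 2. P = [[3], [4]].
Insert 7: appended to row 1. P = [[3, 7], [4]].
Insert 2: 2 bumps 3 from row 1; 3 bumps 4 from row 2; 4 starts row 3. P = [[2, 7], [3], [4]].
Insert 6: 6 bumps 7 from row 1; 7 appends to row 2. P = [[2, 6], [3, 7], [4]].
Insert 5: 5 bumps 6 from row 1; 6 bumps 7 from row 2; 7 appends to row 3. P = [[2, 5], [3, 6], [4, 7]].
Insert 1: 1 bumps 2 from row 1; 2 bumps 3 from row 2; 3 bumps 4 from row 3; 4 starts row 4. P = [[1, 5], [2, 6], [3, 7], [4]].

So P = [[1, 5], [2, 6], [3, 7], [4]].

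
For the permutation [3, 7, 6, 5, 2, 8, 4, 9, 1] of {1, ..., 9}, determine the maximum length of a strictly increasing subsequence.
4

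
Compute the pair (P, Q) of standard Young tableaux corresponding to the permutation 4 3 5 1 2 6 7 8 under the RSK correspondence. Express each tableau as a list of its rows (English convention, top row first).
Insert each entry of the permutation into P by Schensted row insertion, recording in Q the position of each new cell.

Insert 4: appended to row 1. P = [[4]], Q = [[1]].
Insert 3: 3 bumps 4 from row 1; 4 starts row 2. P = [[3], [4]], Q = [[1], [2]].
Insert 5: appended to row 1. P = [[3, 5], [4]], Q = [[1, 3], [2]].
Insert 1: 1 bumps 3 from row 1; 3 bumps 4 from row 2; 4 starts row 3. P = [[1, 5], [3], [4]], Q = [[1, 3], [2], [4]].
Insert 2: 2 bumps 5 from row 1; 5 appends to row 2. P = [[1, 2], [3, 5], [4]], Q = [[1, 3], [2, 5], [4]].
Insert 6: appended to row 1. P = [[1, 2, 6], [3, 5], [4]], Q = [[1, 3, 6], [2, 5], [4]].
Insert 7: appended to row 1. P = [[1, 2, 6, 7], [3, 5], [4]], Q = [[1, 3, 6, 7], [2, 5], [4]].
Insert 8: appended to row 1. P = [[1, 2, 6, 7, 8], [3, 5], [4]], Q = [[1, 3, 6, 7, 8], [2, 5], [4]].

So P = [[1, 2, 6, 7, 8], [3, 5], [4]], Q = [[1, 3, 6, 7, 8], [2, 5], [4]].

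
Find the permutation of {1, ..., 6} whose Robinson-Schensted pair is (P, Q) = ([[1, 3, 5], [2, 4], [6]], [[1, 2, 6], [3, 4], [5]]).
2 6 1 4 3 5

Reverse the RSK construction: for i from n down to 1, find the cell of Q containing i, remove the entry at that cell from P, and reverse-bump it up through P; the value ejected from row 1 is w(i).

Step i=6: Q has 6 at row 1, column 3; remove that cell from P, ejecting 5. So w(6) = 5. P is now [[1, 3], [2, 4], [6]].
Step i=5: Q has 5 at row 3, column 1; remove 6 from row 3 of P and reverse-bump: 6 enters row 2 and ejects 4; 4 enters row 1 and ejects 3. So w(5) = 3. P is now [[1, 4], [2, 6]].
Step i=4: Q has 4 at row 2, column 2; remove 6 from row 2 of P and reverse-bump: 6 enters row 1 and ejects 4. So w(4) = 4. P is now [[1, 6], [2]].
Step i=3: Q has 3 at row 2, column 1; remove 2 from row 2 of P and reverse-bump: 2 enters row 1 and ejects 1. So w(3) = 1. P is now [[2, 6]].
Step i=2: Q has 2 at row 1, column 2; remove that cell from P, ejecting 6. So w(2) = 6. P is now [[2]].
Step i=1: Q has 1 at row 1, column 1; remove that cell from P, ejecting 2. So w(1) = 2. P is now [].

So w = 2 6 1 4 3 5.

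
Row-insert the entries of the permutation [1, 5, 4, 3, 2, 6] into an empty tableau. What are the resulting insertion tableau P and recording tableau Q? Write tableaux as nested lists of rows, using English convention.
Insert each entry of the permutation into P by Schensted row insertion, recording in Q the position of each new cell.

Insert 1: appended to row 1. P = [[1]].
Insert 5: appended to row 1. P = [[1, 5]].
Insert 4: 4 bumps 5 from row 1; 5 starts row 2. P = [[1, 4], [5]].
Insert 3: 3 bumps 4 from row 1; 4 bumps 5 from row 2; 5 starts row 3. P = [[1, 3], [4], [5]].
Insert 2: 2 bumps 3 from row 1; 3 bumps 4 from row 2; 4 bumps 5 from row 3; 5 starts row 4. P = [[1, 2], [3], [4], [5]].
Insert 6: appended to row 1. P = [[1, 2, 6], [3], [4], [5]].

So P = [[1, 2, 6], [3], [4], [5]], Q = [[1, 2, 6], [3], [4], [5]].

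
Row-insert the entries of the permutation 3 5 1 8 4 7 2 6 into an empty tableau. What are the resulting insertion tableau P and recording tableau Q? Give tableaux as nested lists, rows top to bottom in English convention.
Insert each entry of the permutation into P by Schensted row insertion, recording in Q the position of each new cell.

Insert 3: appended to row 1. P = [[3]], Q = [[1]].
Insert 5: appended to row 1. P = [[3, 5]], Q = [[1, 2]].
Insert 1: 1 bumps 3 from row 1; 3 starts row 2. P = [[1, 5], [3]], Q = [[1, 2], [3]].
Insert 8: appended to row 1. P = [[1, 5, 8], [3]], Q = [[1, 2, 4], [3]].
Insert 4: 4 bumps 5 from row 1; 5 appends to row 2. P = [[1, 4, 8], [3, 5]], Q = [[1, 2, 4], [3, 5]].
Insert 7: 7 bumps 8 from row 1; 8 appends to row 2. P = [[1, 4, 7], [3, 5, 8]], Q = [[1, 2, 4], [3, 5, 6]].
Insert 2: 2 bumps 4 from row 1; 4 bumps 5 from row 2; 5 starts row 3. P = [[1, 2, 7], [3, 4, 8], [5]], Q = [[1, 2, 4], [3, 5, 6], [7]].
Insert 6: 6 bumps 7 from row 1; 7 bumps 8 from row 2; 8 appends to row 3. P = [[1, 2, 6], [3, 4, 7], [5, 8]], Q = [[1, 2, 4], [3, 5, 6], [7, 8]].

So P = [[1, 2, 6], [3, 4, 7], [5, 8]], Q = [[1, 2, 4], [3, 5, 6], [7, 8]].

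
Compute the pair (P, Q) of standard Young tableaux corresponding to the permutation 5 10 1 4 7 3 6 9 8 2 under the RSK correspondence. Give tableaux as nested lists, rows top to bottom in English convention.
Insert each entry of the permutation into P by Schensted row insertion, recording in Q the position of each new cell.

Insert 5: appended to row 1. P = [[5]].
Insert 10: appended to row 1. P = [[5, 10]].
Insert 1: 1 bumps 5 from row 1; 5 starts row 2. P = [[1, 10], [5]].
Insert 4: 4 bumps 10 from row 1; 10 appends to row 2. P = [[1, 4], [5, 10]].
Insert 7: appended to row 1. P = [[1, 4, 7], [5, 10]].
Insert 3: 3 bumps 4 from row 1; 4 bumps 5 from row 2; 5 starts row 3. P = [[1, 3, 7], [4, 10], [5]].
Insert 6: 6 bumps 7 from row 1; 7 bumps 10 from row 2; 10 appends to row 3. P = [[1, 3, 6], [4, 7], [5, 10]].
Insert 9: appended to row 1. P = [[1, 3, 6, 9], [4, 7], [5, 10]].
Insert 8: 8 bumps 9 from row 1; 9 appends to row 2. P = [[1, 3, 6, 8], [4, 7, 9], [5, 10]].
Insert 2: 2 bumps 3 from row 1; 3 bumps 4 from row 2; 4 bumps 5 from row 3; 5 starts row 4. P = [[1, 2, 6, 8], [3, 7, 9], [4, 10], [5]].

So P = [[1, 2, 6, 8], [3, 7, 9], [4, 10], [5]], Q = [[1, 2, 5, 8], [3, 4, 9], [6, 7], [10]].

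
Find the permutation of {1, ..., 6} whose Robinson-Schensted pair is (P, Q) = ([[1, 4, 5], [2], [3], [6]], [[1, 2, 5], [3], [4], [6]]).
3 6 4 2 5 1

Reverse RSK: for i = n, n-1, ..., 1, locate i in Q, remove the corresponding corner cell from P, and reverse-bump its entry up through P; the value ejected from row 1 is w(i).

So w = 3 6 4 2 5 1.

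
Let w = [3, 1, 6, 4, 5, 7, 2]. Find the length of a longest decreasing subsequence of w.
3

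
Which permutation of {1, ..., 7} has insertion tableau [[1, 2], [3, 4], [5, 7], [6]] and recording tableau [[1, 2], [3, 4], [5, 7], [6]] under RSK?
Reverse the RSK construction: for i from n down to 1, find the cell of Q containing i, remove the entry at that cell from P, and reverse-bump it up through P; the value ejected from row 1 is w(i).

Step i=7: Q has 7 at row 3, column 2; remove 7 from row 3 of P and reverse-bump: 7 enters row 2 and ejects 4; 4 enters row 1 and ejects 2. So w(7) = 2. P is now [[1, 4], [3, 7], [5], [6]].
Step i=6: Q has 6 at row 4, column 1; remove 6 from row 4 of P and reverse-bump: 6 enters row 3 and ejects 5; 5 enters row 2 and ejects 3; 3 enters row 1 and ejects 1. So w(6) = 1. P is now [[3, 4], [5, 7], [6]].
Step i=5: Q has 5 at row 3, column 1; remove 6 from row 3 of P and reverse-bump: 6 enters row 2 and ejects 5; 5 enters row 1 and ejects 4. So w(5) = 4. P is now [[3, 5], [6, 7]].
Step i=4: Q has 4 at row 2, column 2; remove 7 from row 2 of P and reverse-bump: 7 enters row 1 and ejects 5. So w(4) = 5. P is now [[3, 7], [6]].
Step i=3: Q has 3 at row 2, column 1; remove 6 from row 2 of P and reverse-bump: 6 enters row 1 and ejects 3. So w(3) = 3. P is now [[6, 7]].
Step i=2: Q has 2 at row 1, column 2; remove that cell from P, ejecting 7. So w(2) = 7. P is now [[6]].
Step i=1: Q has 1 at row 1, column 1; remove that cell from P, ejecting 6. So w(1) = 6. P is now [].

So w = 6 7 3 5 4 1 2.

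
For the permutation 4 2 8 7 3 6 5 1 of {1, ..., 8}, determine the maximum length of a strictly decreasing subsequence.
5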